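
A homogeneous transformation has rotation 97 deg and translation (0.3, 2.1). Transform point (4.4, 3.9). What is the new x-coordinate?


x' = cos(theta)*px - sin(theta)*py + tx
= -0.1219*4.4 - 0.9925*3.9 + 0.3
= -4.1072


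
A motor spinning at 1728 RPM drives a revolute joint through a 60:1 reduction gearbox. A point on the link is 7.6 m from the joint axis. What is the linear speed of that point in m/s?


omega_motor = 1728 * 2*pi/60 = 180.9557 rad/s
omega_joint = omega_motor / 60 = 3.0159 rad/s
v = omega_joint * r = 3.0159 * 7.6
= 22.9211 m/s


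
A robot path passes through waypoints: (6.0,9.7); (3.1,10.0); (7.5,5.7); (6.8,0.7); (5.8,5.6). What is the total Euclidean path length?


Segment lengths:
  seg1 = sqrt((-2.9)^2 + (0.3)^2) = 2.9155
  seg2 = sqrt((4.4)^2 + (-4.3)^2) = 6.1522
  seg3 = sqrt((-0.7)^2 + (-5.0)^2) = 5.0488
  seg4 = sqrt((-1.0)^2 + (4.9)^2) = 5.001
Total = 19.1175


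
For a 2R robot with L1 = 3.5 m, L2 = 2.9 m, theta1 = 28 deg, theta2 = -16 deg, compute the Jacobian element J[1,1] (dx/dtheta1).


J[1,1] = -L1*sin(t1) - L2*sin(t1+t2)
= -3.5*sin(28) - 2.9*sin(12)
= -2.2461


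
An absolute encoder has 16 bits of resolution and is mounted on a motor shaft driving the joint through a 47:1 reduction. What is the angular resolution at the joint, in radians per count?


counts = 2^16 = 65536
effective counts at joint = 65536 * 47 = 3080192
resolution = 2*pi / 3080192
= 2.0399e-06 rad/count


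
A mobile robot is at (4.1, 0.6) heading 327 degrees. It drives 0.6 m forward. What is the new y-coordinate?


y_new = y0 + d*sin(theta)
= 0.6 + 0.6*sin(327)
= 0.6 + -0.3268
= 0.2732


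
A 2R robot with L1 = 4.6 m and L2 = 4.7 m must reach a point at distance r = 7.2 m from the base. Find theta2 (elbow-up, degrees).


cos(theta2) = (r^2 - L1^2 - L2^2) / (2*L1*L2)
cos(theta2) = (51.84 - 21.16 - 22.09) / 43.24
cos(theta2) = 0.198659
theta2 = 78.5415 degrees


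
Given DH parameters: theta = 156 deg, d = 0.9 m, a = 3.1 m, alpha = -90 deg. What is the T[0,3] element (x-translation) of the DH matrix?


T[0,3] = a * cos(theta)
= 3.1 * cos(156 deg)
= 3.1 * -0.9135
= -2.832


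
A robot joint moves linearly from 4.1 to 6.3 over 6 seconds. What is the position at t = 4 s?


s = t/T = 4/6 = 0.6667
p(t) = p0 + (pf-p0)*s
= 4.1 + (6.3 - 4.1) * 0.6667
= 5.5667


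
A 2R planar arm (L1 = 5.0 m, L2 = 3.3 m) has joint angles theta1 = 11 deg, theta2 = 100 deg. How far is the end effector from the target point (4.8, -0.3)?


End effector via forward kinematics:
x = L1*cos(t1) + L2*cos(t1+t2) = 3.7255
y = L1*sin(t1) + L2*sin(t1+t2) = 4.0349
Distance to target:
d = sqrt((4.8 - 3.7255)^2 + (-0.3 - 4.0349)^2)
= sqrt(1.1545 + 18.791)
= 4.466 m


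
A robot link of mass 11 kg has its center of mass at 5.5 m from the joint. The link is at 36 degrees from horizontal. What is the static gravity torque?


tau = m*g*L*cos(angle)
= 11 * 9.81 * 5.5 * cos(36 deg)
= 11 * 9.81 * 5.5 * 0.809
= 480.1556 Nm


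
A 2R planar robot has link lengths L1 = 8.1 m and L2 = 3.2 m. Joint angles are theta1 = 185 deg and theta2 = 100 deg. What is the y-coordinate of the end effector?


Convert angles to radians: theta1 = 3.2289, theta2 = 1.7453
y = L1*sin(theta1) + L2*sin(theta1+theta2)
y = -0.706 + -3.091
y = -3.7969


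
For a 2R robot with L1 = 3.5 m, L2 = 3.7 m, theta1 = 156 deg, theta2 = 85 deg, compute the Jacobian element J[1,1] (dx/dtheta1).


J[1,1] = -L1*sin(t1) - L2*sin(t1+t2)
= -3.5*sin(156) - 3.7*sin(241)
= 1.8125


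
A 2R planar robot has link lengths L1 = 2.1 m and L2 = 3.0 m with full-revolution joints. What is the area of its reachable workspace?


r_max = L1 + L2 = 5.1 m
r_min = |L1 - L2| = 0.9 m
Area = pi*(r_max^2 - r_min^2)
= pi*(26.01 - 0.81)
= pi * 25.2
= 79.1681 m^2


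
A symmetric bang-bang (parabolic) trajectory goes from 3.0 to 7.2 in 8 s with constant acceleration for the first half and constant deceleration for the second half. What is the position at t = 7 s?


Symmetric rest-to-rest: each phase covers (pf-p0)/2 in time T/2. 0.5*a*(T/2)^2 = (pf-p0)/2 => a = 4*(pf-p0)/T^2
a = 4*(7.2-3.0)/8^2 = 0.2625
t = 7 is in the deceleration phase (t > T/2).
p = pf - 0.5*a*(T-t)^2 = 7.2 - 0.5*0.2625*1^2
= 7.0688


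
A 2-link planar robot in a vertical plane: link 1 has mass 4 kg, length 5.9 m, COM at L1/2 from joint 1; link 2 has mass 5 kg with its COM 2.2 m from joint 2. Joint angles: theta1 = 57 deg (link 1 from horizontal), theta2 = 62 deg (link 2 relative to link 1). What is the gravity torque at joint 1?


Horizontal distance from joint 1 to link-1 COM:
  x_c1 = (L1/2)*cos(t1) = 2.95 * 0.5446 = 1.6067 m
Horizontal distance from joint 1 to link-2 COM:
  x_c2 = L1*cos(t1) + Lc2*cos(t1+t2)
       = 5.9*0.5446 + 2.2*-0.4848 = 2.1468 m
tau1 = m1*g*x_c1 + m2*g*x_c2
     = 4*9.81*1.6067 + 5*9.81*2.1468
     = 63.0463 + 105.3
     = 168.3463 Nm


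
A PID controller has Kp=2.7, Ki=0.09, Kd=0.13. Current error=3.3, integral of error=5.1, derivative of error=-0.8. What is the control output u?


u = Kp*e + Ki*int(e) + Kd*de/dt
= 2.7*3.3 + 0.09*5.1 + 0.13*(-0.8)
= 8.91 + 0.459 + -0.104
= 9.265


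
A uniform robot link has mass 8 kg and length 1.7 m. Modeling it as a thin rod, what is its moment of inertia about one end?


I = (1/3) * m * L^2
= (1/3) * 8 * 1.7^2
= 0.333333 * 8 * 2.89
= 7.7067 kg*m^2


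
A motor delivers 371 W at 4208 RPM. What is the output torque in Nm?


omega = 4208 * 2*pi/60 = 440.6607 rad/s
tau = P / omega = 371 / 440.6607
= 0.8419 Nm


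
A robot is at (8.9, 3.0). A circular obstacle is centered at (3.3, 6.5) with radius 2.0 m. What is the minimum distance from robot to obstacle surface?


center_dist = sqrt((8.9-3.3)^2 + (3.0-6.5)^2)
= sqrt(31.36 + 12.25)
= 6.6038
min_dist = center_dist - radius = 6.6038 - 2.0 = 4.6038 m


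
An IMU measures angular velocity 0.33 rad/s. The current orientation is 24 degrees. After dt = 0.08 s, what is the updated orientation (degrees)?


delta_theta = w * dt = 0.33 * 0.08 = 0.0264 rad
= 1.5126 deg
theta_new = 24 + 1.5126 = 25.5126 deg


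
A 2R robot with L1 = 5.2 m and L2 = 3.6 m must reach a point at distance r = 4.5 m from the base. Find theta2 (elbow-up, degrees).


cos(theta2) = (r^2 - L1^2 - L2^2) / (2*L1*L2)
cos(theta2) = (20.25 - 27.04 - 12.96) / 37.44
cos(theta2) = -0.527511
theta2 = 121.8374 degrees


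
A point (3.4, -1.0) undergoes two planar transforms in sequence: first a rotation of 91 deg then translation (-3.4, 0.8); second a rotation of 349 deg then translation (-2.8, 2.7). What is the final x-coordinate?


After transform 1:
x1 = cos(91)*3.4 - sin(91)*-1.0 + -3.4 = -2.4595
y1 = sin(91)*3.4 + cos(91)*-1.0 + 0.8 = 4.2169
After transform 2:
x2 = cos(349)*-2.4595 - sin(349)*4.2169 + -2.8
= -4.4097


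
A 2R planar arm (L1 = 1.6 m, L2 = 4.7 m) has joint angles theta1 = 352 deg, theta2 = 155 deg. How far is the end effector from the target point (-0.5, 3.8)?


End effector via forward kinematics:
x = L1*cos(t1) + L2*cos(t1+t2) = -2.3573
y = L1*sin(t1) + L2*sin(t1+t2) = 2.3371
Distance to target:
d = sqrt((-0.5 - -2.3573)^2 + (3.8 - 2.3371)^2)
= sqrt(3.4496 + 2.14)
= 2.3642 m


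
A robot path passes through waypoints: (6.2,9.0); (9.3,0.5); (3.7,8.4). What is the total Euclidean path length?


Segment lengths:
  seg1 = sqrt((3.1)^2 + (-8.5)^2) = 9.0477
  seg2 = sqrt((-5.6)^2 + (7.9)^2) = 9.6835
Total = 18.7311


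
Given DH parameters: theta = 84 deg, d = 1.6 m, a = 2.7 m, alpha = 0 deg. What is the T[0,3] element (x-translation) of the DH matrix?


T[0,3] = a * cos(theta)
= 2.7 * cos(84 deg)
= 2.7 * 0.1045
= 0.2822


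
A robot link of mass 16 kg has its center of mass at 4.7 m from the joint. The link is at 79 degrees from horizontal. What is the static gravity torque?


tau = m*g*L*cos(angle)
= 16 * 9.81 * 4.7 * cos(79 deg)
= 16 * 9.81 * 4.7 * 0.1908
= 140.7621 Nm


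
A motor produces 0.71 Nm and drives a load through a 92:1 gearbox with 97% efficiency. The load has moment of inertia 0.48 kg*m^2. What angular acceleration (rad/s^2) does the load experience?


tau_out = tau_motor * N * eta
= 0.71 * 92 * 0.97 = 63.3604 Nm
alpha = tau_out / I = 63.3604 / 0.48
= 132.0008 rad/s^2


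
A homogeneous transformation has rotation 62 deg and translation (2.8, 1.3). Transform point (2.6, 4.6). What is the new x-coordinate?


x' = cos(theta)*px - sin(theta)*py + tx
= 0.4695*2.6 - 0.8829*4.6 + 2.8
= -0.0409


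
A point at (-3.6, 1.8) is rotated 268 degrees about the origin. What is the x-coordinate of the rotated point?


x' = x*cos(theta) - y*sin(theta)
cos(268 deg) = -0.0349, sin(268 deg) = -0.9994
x' = -3.6 * -0.0349 - 1.8 * -0.9994
= 0.1256 - -1.7989
= 1.9245


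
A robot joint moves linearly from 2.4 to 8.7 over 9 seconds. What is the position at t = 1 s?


s = t/T = 1/9 = 0.1111
p(t) = p0 + (pf-p0)*s
= 2.4 + (8.7 - 2.4) * 0.1111
= 3.1


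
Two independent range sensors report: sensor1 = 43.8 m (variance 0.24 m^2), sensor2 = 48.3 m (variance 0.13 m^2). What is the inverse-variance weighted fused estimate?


w1 = (1/var1) / (1/var1 + 1/var2)
   = 4.1667 / (4.1667 + 7.6923) = 0.3514
w2 = 1 - w1 = 0.6486
fused = w1*s1 + w2*s2 = 15.3892 + 31.3297
= 46.7189 m


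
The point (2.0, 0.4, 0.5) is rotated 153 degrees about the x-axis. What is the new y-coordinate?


Rotation about x-axis: y' = y*cos(theta) - z*sin(theta)
= 0.4 * -0.891 - 0.5 * 0.454
= -0.5834


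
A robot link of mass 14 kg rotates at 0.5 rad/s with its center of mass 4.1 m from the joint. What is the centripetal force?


F = m * omega^2 * r
= 14 * 0.5^2 * 4.1
= 14 * 0.25 * 4.1
= 14.35 N


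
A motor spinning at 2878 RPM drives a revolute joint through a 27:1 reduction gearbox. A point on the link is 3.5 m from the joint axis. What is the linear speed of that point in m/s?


omega_motor = 2878 * 2*pi/60 = 301.3835 rad/s
omega_joint = omega_motor / 27 = 11.1624 rad/s
v = omega_joint * r = 11.1624 * 3.5
= 39.0682 m/s


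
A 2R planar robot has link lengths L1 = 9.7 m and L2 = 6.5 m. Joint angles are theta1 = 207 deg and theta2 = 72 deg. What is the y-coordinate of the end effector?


Convert angles to radians: theta1 = 3.6128, theta2 = 1.2566
y = L1*sin(theta1) + L2*sin(theta1+theta2)
y = -4.4037 + -6.42
y = -10.8237


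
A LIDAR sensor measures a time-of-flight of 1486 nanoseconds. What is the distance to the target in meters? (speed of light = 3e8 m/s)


tof = 1486 ns = 1.486e-06 s
dist = c * tof / 2
= 3e8 * 1.486e-06 / 2
= 222.9 m


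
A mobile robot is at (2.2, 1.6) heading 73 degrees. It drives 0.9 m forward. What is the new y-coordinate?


y_new = y0 + d*sin(theta)
= 1.6 + 0.9*sin(73)
= 1.6 + 0.8607
= 2.4607


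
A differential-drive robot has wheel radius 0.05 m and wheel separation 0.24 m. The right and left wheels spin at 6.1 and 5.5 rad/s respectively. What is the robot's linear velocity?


vR = r*wR = 0.05*6.1 = 0.305 m/s
vL = r*wL = 0.05*5.5 = 0.275 m/s
v = (vR+vL)/2 = 0.29 m/s
omega = (vR-vL)/L = 0.125 rad/s
linear velocity = 0.29 m/s


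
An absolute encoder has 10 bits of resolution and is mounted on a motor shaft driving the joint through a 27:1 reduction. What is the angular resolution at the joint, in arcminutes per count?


counts = 2^10 = 1024
effective counts at joint = 1024 * 27 = 27648
resolution = 360*60 / 27648
= 0.7812 arcmin/count


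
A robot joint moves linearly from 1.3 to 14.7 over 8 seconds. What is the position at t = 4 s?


s = t/T = 4/8 = 0.5
p(t) = p0 + (pf-p0)*s
= 1.3 + (14.7 - 1.3) * 0.5
= 8.0


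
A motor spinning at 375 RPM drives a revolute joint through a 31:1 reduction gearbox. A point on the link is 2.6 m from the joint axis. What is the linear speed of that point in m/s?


omega_motor = 375 * 2*pi/60 = 39.2699 rad/s
omega_joint = omega_motor / 31 = 1.2668 rad/s
v = omega_joint * r = 1.2668 * 2.6
= 3.2936 m/s


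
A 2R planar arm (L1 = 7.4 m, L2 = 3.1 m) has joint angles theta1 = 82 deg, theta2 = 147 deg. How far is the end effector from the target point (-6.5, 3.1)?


End effector via forward kinematics:
x = L1*cos(t1) + L2*cos(t1+t2) = -1.0039
y = L1*sin(t1) + L2*sin(t1+t2) = 4.9884
Distance to target:
d = sqrt((-6.5 - -1.0039)^2 + (3.1 - 4.9884)^2)
= sqrt(30.2071 + 3.566)
= 5.8115 m


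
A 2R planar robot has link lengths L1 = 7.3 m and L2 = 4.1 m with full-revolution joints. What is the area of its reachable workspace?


r_max = L1 + L2 = 11.4 m
r_min = |L1 - L2| = 3.2 m
Area = pi*(r_max^2 - r_min^2)
= pi*(129.96 - 10.24)
= pi * 119.72
= 376.1115 m^2


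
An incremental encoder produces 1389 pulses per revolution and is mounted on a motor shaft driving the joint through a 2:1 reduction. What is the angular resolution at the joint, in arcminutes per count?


counts per rev = 1389
effective counts at joint = 1389 * 2 = 2778
resolution = 360*60 / 2778
= 7.7754 arcmin/count


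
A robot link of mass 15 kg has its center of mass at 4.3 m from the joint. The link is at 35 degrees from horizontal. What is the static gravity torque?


tau = m*g*L*cos(angle)
= 15 * 9.81 * 4.3 * cos(35 deg)
= 15 * 9.81 * 4.3 * 0.8192
= 518.3144 Nm


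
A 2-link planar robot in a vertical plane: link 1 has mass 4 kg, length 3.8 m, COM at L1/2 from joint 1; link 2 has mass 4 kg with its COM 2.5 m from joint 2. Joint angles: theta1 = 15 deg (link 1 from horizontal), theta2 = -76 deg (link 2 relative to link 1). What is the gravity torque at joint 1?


Horizontal distance from joint 1 to link-1 COM:
  x_c1 = (L1/2)*cos(t1) = 1.9 * 0.9659 = 1.8353 m
Horizontal distance from joint 1 to link-2 COM:
  x_c2 = L1*cos(t1) + Lc2*cos(t1+t2)
       = 3.8*0.9659 + 2.5*0.4848 = 4.8825 m
tau1 = m1*g*x_c1 + m2*g*x_c2
     = 4*9.81*1.8353 + 4*9.81*4.8825
     = 72.0156 + 191.591
     = 263.6065 Nm


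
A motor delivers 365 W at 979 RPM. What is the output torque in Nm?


omega = 979 * 2*pi/60 = 102.5206 rad/s
tau = P / omega = 365 / 102.5206
= 3.5603 Nm


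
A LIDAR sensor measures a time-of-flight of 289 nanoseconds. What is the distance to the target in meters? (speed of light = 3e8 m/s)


tof = 289 ns = 2.89e-07 s
dist = c * tof / 2
= 3e8 * 2.89e-07 / 2
= 43.35 m


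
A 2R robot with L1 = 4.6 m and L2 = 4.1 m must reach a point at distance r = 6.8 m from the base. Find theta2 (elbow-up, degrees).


cos(theta2) = (r^2 - L1^2 - L2^2) / (2*L1*L2)
cos(theta2) = (46.24 - 21.16 - 16.81) / 37.72
cos(theta2) = 0.219247
theta2 = 77.3352 degrees


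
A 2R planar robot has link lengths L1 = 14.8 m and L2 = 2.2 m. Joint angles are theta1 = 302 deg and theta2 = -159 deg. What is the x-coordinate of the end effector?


Convert angles to radians: theta1 = 5.2709, theta2 = -2.7751
x = L1*cos(theta1) + L2*cos(theta1+theta2)
x = 7.8428 + -1.757
x = 6.0858


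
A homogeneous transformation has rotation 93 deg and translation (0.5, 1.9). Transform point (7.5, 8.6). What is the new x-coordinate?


x' = cos(theta)*px - sin(theta)*py + tx
= -0.0523*7.5 - 0.9986*8.6 + 0.5
= -8.4807


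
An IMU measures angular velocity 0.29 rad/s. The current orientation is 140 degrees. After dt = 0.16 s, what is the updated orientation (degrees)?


delta_theta = w * dt = 0.29 * 0.16 = 0.0464 rad
= 2.6585 deg
theta_new = 140 + 2.6585 = 142.6585 deg


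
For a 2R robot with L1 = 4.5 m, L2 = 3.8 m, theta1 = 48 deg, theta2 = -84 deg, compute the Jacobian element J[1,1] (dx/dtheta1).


J[1,1] = -L1*sin(t1) - L2*sin(t1+t2)
= -4.5*sin(48) - 3.8*sin(-36)
= -1.1106


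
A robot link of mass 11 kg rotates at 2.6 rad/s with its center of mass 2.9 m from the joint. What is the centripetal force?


F = m * omega^2 * r
= 11 * 2.6^2 * 2.9
= 11 * 6.76 * 2.9
= 215.644 N


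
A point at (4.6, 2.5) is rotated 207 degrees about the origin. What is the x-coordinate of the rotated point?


x' = x*cos(theta) - y*sin(theta)
cos(207 deg) = -0.891, sin(207 deg) = -0.454
x' = 4.6 * -0.891 - 2.5 * -0.454
= -4.0986 - -1.135
= -2.9637


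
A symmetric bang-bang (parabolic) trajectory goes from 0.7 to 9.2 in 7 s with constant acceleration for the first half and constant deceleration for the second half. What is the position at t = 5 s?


Symmetric rest-to-rest: each phase covers (pf-p0)/2 in time T/2. 0.5*a*(T/2)^2 = (pf-p0)/2 => a = 4*(pf-p0)/T^2
a = 4*(9.2-0.7)/7^2 = 0.6939
t = 5 is in the deceleration phase (t > T/2).
p = pf - 0.5*a*(T-t)^2 = 9.2 - 0.5*0.6939*2^2
= 7.8122


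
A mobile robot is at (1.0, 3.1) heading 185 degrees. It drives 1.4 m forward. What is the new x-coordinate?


x_new = x0 + d*cos(theta)
= 1.0 + 1.4*cos(185)
= 1.0 + -1.3947
= -0.3947


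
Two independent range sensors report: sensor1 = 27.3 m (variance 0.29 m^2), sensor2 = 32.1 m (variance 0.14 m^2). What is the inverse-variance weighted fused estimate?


w1 = (1/var1) / (1/var1 + 1/var2)
   = 3.4483 / (3.4483 + 7.1429) = 0.3256
w2 = 1 - w1 = 0.6744
fused = w1*s1 + w2*s2 = 8.8884 + 21.6488
= 30.5372 m


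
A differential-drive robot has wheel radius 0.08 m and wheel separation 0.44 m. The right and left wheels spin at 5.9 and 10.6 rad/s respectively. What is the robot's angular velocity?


vR = r*wR = 0.08*5.9 = 0.472 m/s
vL = r*wL = 0.08*10.6 = 0.848 m/s
v = (vR+vL)/2 = 0.66 m/s
omega = (vR-vL)/L = -0.8545 rad/s
angular velocity = -0.8545 rad/s


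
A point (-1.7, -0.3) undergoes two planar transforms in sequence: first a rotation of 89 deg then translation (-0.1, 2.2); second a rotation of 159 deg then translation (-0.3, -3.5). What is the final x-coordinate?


After transform 1:
x1 = cos(89)*-1.7 - sin(89)*-0.3 + -0.1 = 0.1703
y1 = sin(89)*-1.7 + cos(89)*-0.3 + 2.2 = 0.495
After transform 2:
x2 = cos(159)*0.1703 - sin(159)*0.495 + -0.3
= -0.6364


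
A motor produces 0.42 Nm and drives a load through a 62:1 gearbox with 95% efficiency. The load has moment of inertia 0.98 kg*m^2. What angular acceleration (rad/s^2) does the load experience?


tau_out = tau_motor * N * eta
= 0.42 * 62 * 0.95 = 24.738 Nm
alpha = tau_out / I = 24.738 / 0.98
= 25.2429 rad/s^2


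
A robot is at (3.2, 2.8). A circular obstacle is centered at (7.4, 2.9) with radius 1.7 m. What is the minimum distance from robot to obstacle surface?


center_dist = sqrt((3.2-7.4)^2 + (2.8-2.9)^2)
= sqrt(17.64 + 0.01)
= 4.2012
min_dist = center_dist - radius = 4.2012 - 1.7 = 2.5012 m


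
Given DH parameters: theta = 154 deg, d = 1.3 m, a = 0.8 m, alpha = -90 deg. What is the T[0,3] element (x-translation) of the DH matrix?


T[0,3] = a * cos(theta)
= 0.8 * cos(154 deg)
= 0.8 * -0.8988
= -0.719


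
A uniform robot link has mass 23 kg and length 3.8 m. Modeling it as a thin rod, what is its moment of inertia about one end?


I = (1/3) * m * L^2
= (1/3) * 23 * 3.8^2
= 0.333333 * 23 * 14.44
= 110.7067 kg*m^2


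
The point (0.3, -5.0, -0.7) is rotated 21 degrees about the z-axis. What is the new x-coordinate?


Rotation about z-axis: x' = x*cos(theta) - y*sin(theta)
= 0.3 * 0.9336 - -5.0 * 0.3584
= 2.0719


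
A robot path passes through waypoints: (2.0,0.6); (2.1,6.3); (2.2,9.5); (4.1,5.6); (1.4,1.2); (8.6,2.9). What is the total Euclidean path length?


Segment lengths:
  seg1 = sqrt((0.1)^2 + (5.7)^2) = 5.7009
  seg2 = sqrt((0.1)^2 + (3.2)^2) = 3.2016
  seg3 = sqrt((1.9)^2 + (-3.9)^2) = 4.3382
  seg4 = sqrt((-2.7)^2 + (-4.4)^2) = 5.1624
  seg5 = sqrt((7.2)^2 + (1.7)^2) = 7.398
Total = 25.801


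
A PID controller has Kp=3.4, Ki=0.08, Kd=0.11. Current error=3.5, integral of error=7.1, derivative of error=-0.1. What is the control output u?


u = Kp*e + Ki*int(e) + Kd*de/dt
= 3.4*3.5 + 0.08*7.1 + 0.11*(-0.1)
= 11.9 + 0.568 + -0.011
= 12.457


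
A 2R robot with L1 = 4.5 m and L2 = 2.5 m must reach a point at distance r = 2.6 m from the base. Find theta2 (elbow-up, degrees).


cos(theta2) = (r^2 - L1^2 - L2^2) / (2*L1*L2)
cos(theta2) = (6.76 - 20.25 - 6.25) / 22.5
cos(theta2) = -0.877333
theta2 = 151.3223 degrees


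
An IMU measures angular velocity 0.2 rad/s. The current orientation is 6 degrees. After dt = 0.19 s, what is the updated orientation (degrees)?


delta_theta = w * dt = 0.2 * 0.19 = 0.038 rad
= 2.1772 deg
theta_new = 6 + 2.1772 = 8.1772 deg


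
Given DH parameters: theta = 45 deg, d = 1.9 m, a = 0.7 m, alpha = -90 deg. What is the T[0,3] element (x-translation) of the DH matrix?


T[0,3] = a * cos(theta)
= 0.7 * cos(45 deg)
= 0.7 * 0.7071
= 0.495


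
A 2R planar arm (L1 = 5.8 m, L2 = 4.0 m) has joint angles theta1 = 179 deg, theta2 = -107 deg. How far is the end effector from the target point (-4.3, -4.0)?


End effector via forward kinematics:
x = L1*cos(t1) + L2*cos(t1+t2) = -4.563
y = L1*sin(t1) + L2*sin(t1+t2) = 3.9055
Distance to target:
d = sqrt((-4.3 - -4.563)^2 + (-4.0 - 3.9055)^2)
= sqrt(0.0692 + 62.4961)
= 7.9098 m


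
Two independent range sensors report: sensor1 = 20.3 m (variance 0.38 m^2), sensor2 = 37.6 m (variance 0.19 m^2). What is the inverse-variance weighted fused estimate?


w1 = (1/var1) / (1/var1 + 1/var2)
   = 2.6316 / (2.6316 + 5.2632) = 0.3333
w2 = 1 - w1 = 0.6667
fused = w1*s1 + w2*s2 = 6.7667 + 25.0667
= 31.8333 m


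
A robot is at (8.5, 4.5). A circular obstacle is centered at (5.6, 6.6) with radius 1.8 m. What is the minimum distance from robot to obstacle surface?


center_dist = sqrt((8.5-5.6)^2 + (4.5-6.6)^2)
= sqrt(8.41 + 4.41)
= 3.5805
min_dist = center_dist - radius = 3.5805 - 1.8 = 1.7805 m


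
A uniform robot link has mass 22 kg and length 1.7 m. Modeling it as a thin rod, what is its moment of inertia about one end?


I = (1/3) * m * L^2
= (1/3) * 22 * 1.7^2
= 0.333333 * 22 * 2.89
= 21.1933 kg*m^2


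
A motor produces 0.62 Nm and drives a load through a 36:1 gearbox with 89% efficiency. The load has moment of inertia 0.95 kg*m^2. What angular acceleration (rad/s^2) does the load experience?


tau_out = tau_motor * N * eta
= 0.62 * 36 * 0.89 = 19.8648 Nm
alpha = tau_out / I = 19.8648 / 0.95
= 20.9103 rad/s^2


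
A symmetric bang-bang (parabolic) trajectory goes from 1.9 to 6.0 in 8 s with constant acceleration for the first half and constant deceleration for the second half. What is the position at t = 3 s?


Symmetric rest-to-rest: each phase covers (pf-p0)/2 in time T/2. 0.5*a*(T/2)^2 = (pf-p0)/2 => a = 4*(pf-p0)/T^2
a = 4*(6.0-1.9)/8^2 = 0.2562
t = 3 is in the acceleration phase (t <= T/2).
p = p0 + 0.5*a*t^2 = 1.9 + 0.5*0.2562*3^2
= 3.0531


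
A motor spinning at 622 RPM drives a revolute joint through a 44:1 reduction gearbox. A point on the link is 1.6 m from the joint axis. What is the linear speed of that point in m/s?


omega_motor = 622 * 2*pi/60 = 65.1357 rad/s
omega_joint = omega_motor / 44 = 1.4804 rad/s
v = omega_joint * r = 1.4804 * 1.6
= 2.3686 m/s


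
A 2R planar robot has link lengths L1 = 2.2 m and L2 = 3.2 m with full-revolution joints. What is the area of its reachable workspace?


r_max = L1 + L2 = 5.4 m
r_min = |L1 - L2| = 1.0 m
Area = pi*(r_max^2 - r_min^2)
= pi*(29.16 - 1.0)
= pi * 28.16
= 88.4672 m^2


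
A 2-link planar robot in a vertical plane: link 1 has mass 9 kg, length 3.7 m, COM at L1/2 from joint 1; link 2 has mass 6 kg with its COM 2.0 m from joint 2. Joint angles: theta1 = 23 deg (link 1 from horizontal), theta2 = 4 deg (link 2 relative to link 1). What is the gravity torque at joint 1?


Horizontal distance from joint 1 to link-1 COM:
  x_c1 = (L1/2)*cos(t1) = 1.85 * 0.9205 = 1.7029 m
Horizontal distance from joint 1 to link-2 COM:
  x_c2 = L1*cos(t1) + Lc2*cos(t1+t2)
       = 3.7*0.9205 + 2.0*0.891 = 5.1879 m
tau1 = m1*g*x_c1 + m2*g*x_c2
     = 9*9.81*1.7029 + 6*9.81*5.1879
     = 150.352 + 305.3587
     = 455.7107 Nm


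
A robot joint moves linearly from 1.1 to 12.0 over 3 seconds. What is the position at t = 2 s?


s = t/T = 2/3 = 0.6667
p(t) = p0 + (pf-p0)*s
= 1.1 + (12.0 - 1.1) * 0.6667
= 8.3667


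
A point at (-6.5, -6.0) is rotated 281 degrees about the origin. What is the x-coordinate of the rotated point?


x' = x*cos(theta) - y*sin(theta)
cos(281 deg) = 0.1908, sin(281 deg) = -0.9816
x' = -6.5 * 0.1908 - -6.0 * -0.9816
= -1.2403 - 5.8898
= -7.13


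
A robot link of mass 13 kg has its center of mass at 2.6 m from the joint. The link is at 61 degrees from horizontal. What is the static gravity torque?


tau = m*g*L*cos(angle)
= 13 * 9.81 * 2.6 * cos(61 deg)
= 13 * 9.81 * 2.6 * 0.4848
= 160.7522 Nm


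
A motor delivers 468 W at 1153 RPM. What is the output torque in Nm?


omega = 1153 * 2*pi/60 = 120.7419 rad/s
tau = P / omega = 468 / 120.7419
= 3.876 Nm


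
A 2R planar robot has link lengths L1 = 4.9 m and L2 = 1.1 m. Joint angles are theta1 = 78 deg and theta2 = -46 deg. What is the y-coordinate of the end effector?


Convert angles to radians: theta1 = 1.3614, theta2 = -0.8029
y = L1*sin(theta1) + L2*sin(theta1+theta2)
y = 4.7929 + 0.5829
y = 5.3758


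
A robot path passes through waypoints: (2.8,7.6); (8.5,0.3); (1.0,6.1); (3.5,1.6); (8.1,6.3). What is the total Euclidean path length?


Segment lengths:
  seg1 = sqrt((5.7)^2 + (-7.3)^2) = 9.2617
  seg2 = sqrt((-7.5)^2 + (5.8)^2) = 9.481
  seg3 = sqrt((2.5)^2 + (-4.5)^2) = 5.1478
  seg4 = sqrt((4.6)^2 + (4.7)^2) = 6.5765
Total = 30.4671


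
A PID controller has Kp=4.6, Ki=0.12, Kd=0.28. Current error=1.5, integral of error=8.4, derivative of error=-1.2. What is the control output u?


u = Kp*e + Ki*int(e) + Kd*de/dt
= 4.6*1.5 + 0.12*8.4 + 0.28*(-1.2)
= 6.9 + 1.008 + -0.336
= 7.572


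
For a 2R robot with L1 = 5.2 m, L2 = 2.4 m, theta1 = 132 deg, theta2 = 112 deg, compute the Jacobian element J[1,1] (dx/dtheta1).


J[1,1] = -L1*sin(t1) - L2*sin(t1+t2)
= -5.2*sin(132) - 2.4*sin(244)
= -1.7072


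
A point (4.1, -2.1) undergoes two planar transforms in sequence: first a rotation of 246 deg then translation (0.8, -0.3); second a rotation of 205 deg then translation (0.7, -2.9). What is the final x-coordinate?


After transform 1:
x1 = cos(246)*4.1 - sin(246)*-2.1 + 0.8 = -2.7861
y1 = sin(246)*4.1 + cos(246)*-2.1 + -0.3 = -3.1914
After transform 2:
x2 = cos(205)*-2.7861 - sin(205)*-3.1914 + 0.7
= 1.8763


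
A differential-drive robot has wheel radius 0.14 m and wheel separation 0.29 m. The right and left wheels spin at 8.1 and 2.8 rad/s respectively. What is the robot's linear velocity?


vR = r*wR = 0.14*8.1 = 1.134 m/s
vL = r*wL = 0.14*2.8 = 0.392 m/s
v = (vR+vL)/2 = 0.763 m/s
omega = (vR-vL)/L = 2.5586 rad/s
linear velocity = 0.763 m/s


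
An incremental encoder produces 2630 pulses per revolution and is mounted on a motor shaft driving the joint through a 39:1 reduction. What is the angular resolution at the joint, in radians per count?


counts per rev = 2630
effective counts at joint = 2630 * 39 = 102570
resolution = 2*pi / 102570
= 6.1258e-05 rad/count


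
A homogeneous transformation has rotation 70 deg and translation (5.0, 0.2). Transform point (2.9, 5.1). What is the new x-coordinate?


x' = cos(theta)*px - sin(theta)*py + tx
= 0.342*2.9 - 0.9397*5.1 + 5.0
= 1.1994


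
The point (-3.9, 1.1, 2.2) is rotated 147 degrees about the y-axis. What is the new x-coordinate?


Rotation about y-axis: x' = x*cos(theta) + z*sin(theta)
= -3.9 * -0.8387 + 2.2 * 0.5446
= 4.469


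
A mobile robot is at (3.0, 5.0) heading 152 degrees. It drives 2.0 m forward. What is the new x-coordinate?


x_new = x0 + d*cos(theta)
= 3.0 + 2.0*cos(152)
= 3.0 + -1.7659
= 1.2341


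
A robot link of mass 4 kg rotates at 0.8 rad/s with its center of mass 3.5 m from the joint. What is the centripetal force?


F = m * omega^2 * r
= 4 * 0.8^2 * 3.5
= 4 * 0.64 * 3.5
= 8.96 N


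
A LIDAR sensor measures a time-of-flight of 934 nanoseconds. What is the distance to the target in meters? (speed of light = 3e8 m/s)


tof = 934 ns = 9.34e-07 s
dist = c * tof / 2
= 3e8 * 9.34e-07 / 2
= 140.1 m


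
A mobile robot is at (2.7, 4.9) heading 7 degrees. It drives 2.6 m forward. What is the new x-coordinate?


x_new = x0 + d*cos(theta)
= 2.7 + 2.6*cos(7)
= 2.7 + 2.5806
= 5.2806


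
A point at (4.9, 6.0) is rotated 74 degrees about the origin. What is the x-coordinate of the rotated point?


x' = x*cos(theta) - y*sin(theta)
cos(74 deg) = 0.2756, sin(74 deg) = 0.9613
x' = 4.9 * 0.2756 - 6.0 * 0.9613
= 1.3506 - 5.7676
= -4.4169


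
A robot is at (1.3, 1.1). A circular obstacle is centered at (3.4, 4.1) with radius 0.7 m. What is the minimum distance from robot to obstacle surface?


center_dist = sqrt((1.3-3.4)^2 + (1.1-4.1)^2)
= sqrt(4.41 + 9.0)
= 3.662
min_dist = center_dist - radius = 3.662 - 0.7 = 2.962 m


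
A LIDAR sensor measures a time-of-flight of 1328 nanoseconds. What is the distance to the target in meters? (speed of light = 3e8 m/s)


tof = 1328 ns = 1.328e-06 s
dist = c * tof / 2
= 3e8 * 1.328e-06 / 2
= 199.2 m


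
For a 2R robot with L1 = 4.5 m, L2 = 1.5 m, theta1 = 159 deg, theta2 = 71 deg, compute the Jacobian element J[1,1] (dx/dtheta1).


J[1,1] = -L1*sin(t1) - L2*sin(t1+t2)
= -4.5*sin(159) - 1.5*sin(230)
= -0.4636


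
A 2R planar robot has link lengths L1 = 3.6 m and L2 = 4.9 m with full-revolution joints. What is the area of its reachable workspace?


r_max = L1 + L2 = 8.5 m
r_min = |L1 - L2| = 1.3 m
Area = pi*(r_max^2 - r_min^2)
= pi*(72.25 - 1.69)
= pi * 70.56
= 221.6708 m^2


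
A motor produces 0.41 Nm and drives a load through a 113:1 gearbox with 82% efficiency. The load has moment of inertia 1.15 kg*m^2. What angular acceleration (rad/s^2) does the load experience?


tau_out = tau_motor * N * eta
= 0.41 * 113 * 0.82 = 37.9906 Nm
alpha = tau_out / I = 37.9906 / 1.15
= 33.0353 rad/s^2


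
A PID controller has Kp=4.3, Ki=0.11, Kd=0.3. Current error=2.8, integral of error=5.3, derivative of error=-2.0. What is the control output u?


u = Kp*e + Ki*int(e) + Kd*de/dt
= 4.3*2.8 + 0.11*5.3 + 0.3*(-2.0)
= 12.04 + 0.583 + -0.6
= 12.023


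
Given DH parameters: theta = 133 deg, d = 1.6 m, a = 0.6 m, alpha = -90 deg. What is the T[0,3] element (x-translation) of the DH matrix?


T[0,3] = a * cos(theta)
= 0.6 * cos(133 deg)
= 0.6 * -0.682
= -0.4092


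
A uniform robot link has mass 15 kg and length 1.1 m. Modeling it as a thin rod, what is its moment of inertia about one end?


I = (1/3) * m * L^2
= (1/3) * 15 * 1.1^2
= 0.333333 * 15 * 1.21
= 6.05 kg*m^2


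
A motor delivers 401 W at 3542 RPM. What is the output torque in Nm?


omega = 3542 * 2*pi/60 = 370.9174 rad/s
tau = P / omega = 401 / 370.9174
= 1.0811 Nm


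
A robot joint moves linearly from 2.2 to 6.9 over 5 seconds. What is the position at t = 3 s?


s = t/T = 3/5 = 0.6
p(t) = p0 + (pf-p0)*s
= 2.2 + (6.9 - 2.2) * 0.6
= 5.02


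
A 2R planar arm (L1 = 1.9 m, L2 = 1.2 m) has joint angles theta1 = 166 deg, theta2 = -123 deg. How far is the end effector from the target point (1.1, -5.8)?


End effector via forward kinematics:
x = L1*cos(t1) + L2*cos(t1+t2) = -0.9659
y = L1*sin(t1) + L2*sin(t1+t2) = 1.278
Distance to target:
d = sqrt((1.1 - -0.9659)^2 + (-5.8 - 1.278)^2)
= sqrt(4.2681 + 50.0988)
= 7.3734 m


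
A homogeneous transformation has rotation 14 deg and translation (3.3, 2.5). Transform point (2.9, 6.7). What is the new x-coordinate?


x' = cos(theta)*px - sin(theta)*py + tx
= 0.9703*2.9 - 0.2419*6.7 + 3.3
= 4.493


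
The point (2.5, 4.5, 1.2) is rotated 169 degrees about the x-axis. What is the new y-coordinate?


Rotation about x-axis: y' = y*cos(theta) - z*sin(theta)
= 4.5 * -0.9816 - 1.2 * 0.1908
= -4.6463


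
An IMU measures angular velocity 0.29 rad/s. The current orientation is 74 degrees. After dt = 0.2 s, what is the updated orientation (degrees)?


delta_theta = w * dt = 0.29 * 0.2 = 0.058 rad
= 3.3232 deg
theta_new = 74 + 3.3232 = 77.3232 deg


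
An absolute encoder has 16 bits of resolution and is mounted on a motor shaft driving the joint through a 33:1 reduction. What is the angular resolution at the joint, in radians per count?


counts = 2^16 = 65536
effective counts at joint = 65536 * 33 = 2162688
resolution = 2*pi / 2162688
= 2.9053e-06 rad/count


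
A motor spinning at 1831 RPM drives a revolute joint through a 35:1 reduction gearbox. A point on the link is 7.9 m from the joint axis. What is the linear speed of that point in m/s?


omega_motor = 1831 * 2*pi/60 = 191.7419 rad/s
omega_joint = omega_motor / 35 = 5.4783 rad/s
v = omega_joint * r = 5.4783 * 7.9
= 43.2789 m/s


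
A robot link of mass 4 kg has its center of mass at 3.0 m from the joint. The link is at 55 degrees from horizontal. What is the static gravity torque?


tau = m*g*L*cos(angle)
= 4 * 9.81 * 3.0 * cos(55 deg)
= 4 * 9.81 * 3.0 * 0.5736
= 67.5214 Nm


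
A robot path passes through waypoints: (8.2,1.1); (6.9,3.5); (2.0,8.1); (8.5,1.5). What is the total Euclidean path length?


Segment lengths:
  seg1 = sqrt((-1.3)^2 + (2.4)^2) = 2.7295
  seg2 = sqrt((-4.9)^2 + (4.6)^2) = 6.7209
  seg3 = sqrt((6.5)^2 + (-6.6)^2) = 9.2634
Total = 18.7137


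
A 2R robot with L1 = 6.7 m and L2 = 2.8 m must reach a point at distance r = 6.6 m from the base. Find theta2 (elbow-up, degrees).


cos(theta2) = (r^2 - L1^2 - L2^2) / (2*L1*L2)
cos(theta2) = (43.56 - 44.89 - 7.84) / 37.52
cos(theta2) = -0.244403
theta2 = 104.1466 degrees


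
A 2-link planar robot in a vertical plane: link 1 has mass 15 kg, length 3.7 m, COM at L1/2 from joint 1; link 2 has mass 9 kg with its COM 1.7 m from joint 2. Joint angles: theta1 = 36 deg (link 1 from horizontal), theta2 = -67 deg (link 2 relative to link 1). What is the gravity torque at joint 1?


Horizontal distance from joint 1 to link-1 COM:
  x_c1 = (L1/2)*cos(t1) = 1.85 * 0.809 = 1.4967 m
Horizontal distance from joint 1 to link-2 COM:
  x_c2 = L1*cos(t1) + Lc2*cos(t1+t2)
       = 3.7*0.809 + 1.7*0.8572 = 4.4505 m
tau1 = m1*g*x_c1 + m2*g*x_c2
     = 15*9.81*1.4967 + 9*9.81*4.4505
     = 220.2367 + 392.9388
     = 613.1755 Nm


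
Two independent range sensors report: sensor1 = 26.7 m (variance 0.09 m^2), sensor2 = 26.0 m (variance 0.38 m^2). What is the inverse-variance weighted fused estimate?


w1 = (1/var1) / (1/var1 + 1/var2)
   = 11.1111 / (11.1111 + 2.6316) = 0.8085
w2 = 1 - w1 = 0.1915
fused = w1*s1 + w2*s2 = 21.5872 + 4.9787
= 26.566 m


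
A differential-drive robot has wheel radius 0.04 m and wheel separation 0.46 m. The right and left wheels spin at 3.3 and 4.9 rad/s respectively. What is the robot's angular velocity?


vR = r*wR = 0.04*3.3 = 0.132 m/s
vL = r*wL = 0.04*4.9 = 0.196 m/s
v = (vR+vL)/2 = 0.164 m/s
omega = (vR-vL)/L = -0.1391 rad/s
angular velocity = -0.1391 rad/s


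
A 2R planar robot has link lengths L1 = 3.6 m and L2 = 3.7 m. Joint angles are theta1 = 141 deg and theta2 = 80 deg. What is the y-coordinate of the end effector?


Convert angles to radians: theta1 = 2.4609, theta2 = 1.3963
y = L1*sin(theta1) + L2*sin(theta1+theta2)
y = 2.2656 + -2.4274
y = -0.1619


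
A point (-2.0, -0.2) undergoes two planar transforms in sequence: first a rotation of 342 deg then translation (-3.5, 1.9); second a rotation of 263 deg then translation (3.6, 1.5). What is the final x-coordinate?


After transform 1:
x1 = cos(342)*-2.0 - sin(342)*-0.2 + -3.5 = -5.4639
y1 = sin(342)*-2.0 + cos(342)*-0.2 + 1.9 = 2.3278
After transform 2:
x2 = cos(263)*-5.4639 - sin(263)*2.3278 + 3.6
= 6.5764


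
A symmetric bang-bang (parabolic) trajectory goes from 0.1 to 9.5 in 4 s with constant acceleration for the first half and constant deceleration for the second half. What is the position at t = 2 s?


Symmetric rest-to-rest: each phase covers (pf-p0)/2 in time T/2. 0.5*a*(T/2)^2 = (pf-p0)/2 => a = 4*(pf-p0)/T^2
a = 4*(9.5-0.1)/4^2 = 2.35
t = 2 is in the acceleration phase (t <= T/2).
p = p0 + 0.5*a*t^2 = 0.1 + 0.5*2.35*2^2
= 4.8


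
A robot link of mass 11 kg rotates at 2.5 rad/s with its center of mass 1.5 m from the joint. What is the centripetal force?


F = m * omega^2 * r
= 11 * 2.5^2 * 1.5
= 11 * 6.25 * 1.5
= 103.125 N


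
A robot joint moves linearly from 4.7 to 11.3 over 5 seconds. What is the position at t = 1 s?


s = t/T = 1/5 = 0.2
p(t) = p0 + (pf-p0)*s
= 4.7 + (11.3 - 4.7) * 0.2
= 6.02


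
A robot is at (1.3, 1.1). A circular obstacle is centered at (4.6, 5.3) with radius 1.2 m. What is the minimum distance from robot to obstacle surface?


center_dist = sqrt((1.3-4.6)^2 + (1.1-5.3)^2)
= sqrt(10.89 + 17.64)
= 5.3413
min_dist = center_dist - radius = 5.3413 - 1.2 = 4.1413 m


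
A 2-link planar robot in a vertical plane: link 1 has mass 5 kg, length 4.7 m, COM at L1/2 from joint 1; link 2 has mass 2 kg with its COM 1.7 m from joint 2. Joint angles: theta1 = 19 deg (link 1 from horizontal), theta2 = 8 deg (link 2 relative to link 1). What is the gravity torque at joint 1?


Horizontal distance from joint 1 to link-1 COM:
  x_c1 = (L1/2)*cos(t1) = 2.35 * 0.9455 = 2.222 m
Horizontal distance from joint 1 to link-2 COM:
  x_c2 = L1*cos(t1) + Lc2*cos(t1+t2)
       = 4.7*0.9455 + 1.7*0.891 = 5.9586 m
tau1 = m1*g*x_c1 + m2*g*x_c2
     = 5*9.81*2.222 + 2*9.81*5.9586
     = 108.9876 + 116.9087
     = 225.8962 Nm


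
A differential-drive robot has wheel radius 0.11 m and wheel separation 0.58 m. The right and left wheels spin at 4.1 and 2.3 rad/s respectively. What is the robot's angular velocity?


vR = r*wR = 0.11*4.1 = 0.451 m/s
vL = r*wL = 0.11*2.3 = 0.253 m/s
v = (vR+vL)/2 = 0.352 m/s
omega = (vR-vL)/L = 0.3414 rad/s
angular velocity = 0.3414 rad/s


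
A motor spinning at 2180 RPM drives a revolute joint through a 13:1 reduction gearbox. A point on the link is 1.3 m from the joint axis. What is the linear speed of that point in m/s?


omega_motor = 2180 * 2*pi/60 = 228.2891 rad/s
omega_joint = omega_motor / 13 = 17.5607 rad/s
v = omega_joint * r = 17.5607 * 1.3
= 22.8289 m/s


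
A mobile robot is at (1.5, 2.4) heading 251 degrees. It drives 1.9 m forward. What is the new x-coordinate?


x_new = x0 + d*cos(theta)
= 1.5 + 1.9*cos(251)
= 1.5 + -0.6186
= 0.8814


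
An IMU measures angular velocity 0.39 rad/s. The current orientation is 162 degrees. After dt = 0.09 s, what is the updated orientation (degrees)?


delta_theta = w * dt = 0.39 * 0.09 = 0.0351 rad
= 2.0111 deg
theta_new = 162 + 2.0111 = 164.0111 deg


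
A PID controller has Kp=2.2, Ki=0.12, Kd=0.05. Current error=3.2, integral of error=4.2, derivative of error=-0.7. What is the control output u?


u = Kp*e + Ki*int(e) + Kd*de/dt
= 2.2*3.2 + 0.12*4.2 + 0.05*(-0.7)
= 7.04 + 0.504 + -0.035
= 7.509


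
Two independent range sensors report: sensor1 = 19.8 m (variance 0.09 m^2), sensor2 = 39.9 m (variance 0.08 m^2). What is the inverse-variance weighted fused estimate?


w1 = (1/var1) / (1/var1 + 1/var2)
   = 11.1111 / (11.1111 + 12.5) = 0.4706
w2 = 1 - w1 = 0.5294
fused = w1*s1 + w2*s2 = 9.3176 + 21.1235
= 30.4412 m


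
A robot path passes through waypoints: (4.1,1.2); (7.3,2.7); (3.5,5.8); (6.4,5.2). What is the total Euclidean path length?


Segment lengths:
  seg1 = sqrt((3.2)^2 + (1.5)^2) = 3.5341
  seg2 = sqrt((-3.8)^2 + (3.1)^2) = 4.9041
  seg3 = sqrt((2.9)^2 + (-0.6)^2) = 2.9614
Total = 11.3996


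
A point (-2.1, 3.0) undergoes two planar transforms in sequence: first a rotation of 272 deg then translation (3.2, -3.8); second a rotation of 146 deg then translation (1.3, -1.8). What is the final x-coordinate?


After transform 1:
x1 = cos(272)*-2.1 - sin(272)*3.0 + 3.2 = 6.1249
y1 = sin(272)*-2.1 + cos(272)*3.0 + -3.8 = -1.5966
After transform 2:
x2 = cos(146)*6.1249 - sin(146)*-1.5966 + 1.3
= -2.885


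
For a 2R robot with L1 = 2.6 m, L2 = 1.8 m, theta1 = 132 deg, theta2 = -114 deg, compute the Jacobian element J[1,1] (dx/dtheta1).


J[1,1] = -L1*sin(t1) - L2*sin(t1+t2)
= -2.6*sin(132) - 1.8*sin(18)
= -2.4884


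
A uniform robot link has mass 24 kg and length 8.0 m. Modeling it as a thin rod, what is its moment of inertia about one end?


I = (1/3) * m * L^2
= (1/3) * 24 * 8.0^2
= 0.333333 * 24 * 64.0
= 512.0 kg*m^2
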